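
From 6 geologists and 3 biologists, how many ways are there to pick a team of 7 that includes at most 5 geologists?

Split by how many geologists are chosen (0 through 5).
Sum: C(6,0)·C(3,7) + C(6,1)·C(3,6) + C(6,2)·C(3,5) + C(6,3)·C(3,4) + C(6,4)·C(3,3) + C(6,5)·C(3,2) = 0 + 0 + 0 + 0 + 15 + 18 = 33.

33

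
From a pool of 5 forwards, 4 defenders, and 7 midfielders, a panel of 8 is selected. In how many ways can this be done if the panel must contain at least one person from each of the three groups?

With no constraint there are C(16,8) = 12870 possible selections.
Selections missing a whole group: no forwards → C(11,8) = 165; no defenders → C(12,8) = 495; no midfielders → C(9,8) = 9.
Add back selections omitting two groups (i.e. drawn from a single group): C(5,8) + C(4,8) + C(7,8) = 0.
By inclusion–exclusion: 12870 − 669 + 0 = 12201.

12201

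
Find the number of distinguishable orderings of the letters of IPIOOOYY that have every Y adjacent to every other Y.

420

Treat the 2 copies of Y as a single block. The multiset to arrange is then {YY, I, I, O, O, O, P}, 7 items in all.
That gives (7)!/(3!·2!) = 420 arrangements.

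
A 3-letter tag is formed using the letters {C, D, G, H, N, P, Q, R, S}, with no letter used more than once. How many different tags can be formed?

504

Choose and order 3 of the 9 symbols: the first letter has 9 options, the next 8, then 7.
9 × 8 × 7 = 504.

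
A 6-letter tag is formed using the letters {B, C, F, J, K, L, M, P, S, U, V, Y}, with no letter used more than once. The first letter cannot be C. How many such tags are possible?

609840

The first letter has 12−1 = 11 choices (anything except C).
The remaining 5 letters are filled from the other 11 symbols without repetition: 11 × 10 × 9 × 8 × 7 = 55440.
Total: 11 × 55440 = 609840.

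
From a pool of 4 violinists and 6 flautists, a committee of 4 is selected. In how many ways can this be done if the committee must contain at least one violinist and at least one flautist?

With no constraint there are C(10,4) = 210 possible selections.
Selections missing a whole group: no violinists → C(6,4) = 15; no flautists → C(4,4) = 1.
Both groups omitted at once is impossible, so 210 − 16 = 194.

194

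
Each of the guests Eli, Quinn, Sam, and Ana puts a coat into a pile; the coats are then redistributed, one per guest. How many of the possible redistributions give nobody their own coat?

Count assignments avoiding every fixed point. For any j of the 4 guests fixed to their own coat, the other 4−j can be arranged in (4−j)! ways.
By inclusion–exclusion this is Σ_{j=0}^{4} (−1)^j C(4,j)·(4−j)!.
Computing: 24 − 24 + 12 − 4 + 1 = 9.

9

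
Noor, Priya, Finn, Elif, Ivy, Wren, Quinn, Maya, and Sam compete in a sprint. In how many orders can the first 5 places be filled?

There are 9 choices for 1st place, 8 for 2nd, and so on down to 5 for position 5.
That gives 9 × 8 × 7 × 6 × 5 = 15120.

15120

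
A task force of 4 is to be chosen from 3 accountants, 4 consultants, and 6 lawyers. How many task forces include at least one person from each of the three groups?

360

With no constraint there are C(13,4) = 715 possible selections.
Subtract selections that omit an entire group: no accountants → C(10,4) = 210; no consultants → C(9,4) = 126; no lawyers → C(7,4) = 35.
Add back selections omitting two groups (i.e. drawn from a single group): C(3,4) + C(4,4) + C(6,4) = 16.
By inclusion–exclusion: 715 − 371 + 16 = 360.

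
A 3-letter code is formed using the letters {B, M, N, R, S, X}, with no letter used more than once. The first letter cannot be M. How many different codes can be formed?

100

The first letter has 6−1 = 5 choices (anything except M).
The remaining 2 letters are filled from the other 5 symbols without repetition: 5 × 4 = 20.
Total: 5 × 20 = 100.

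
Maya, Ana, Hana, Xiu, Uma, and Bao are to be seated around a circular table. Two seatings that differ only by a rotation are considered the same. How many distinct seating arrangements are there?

Seat Maya anywhere (absorbing the rotational symmetry), then permute the other 5: (5)! = 120.

120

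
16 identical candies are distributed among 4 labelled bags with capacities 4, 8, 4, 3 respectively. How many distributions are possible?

20

Ignoring the caps, the number of non-negative solutions to x_1+…+x_4 = 16 is C(19,3) = 969.
Subtract solutions that violate a single cap (substitute x_i' = x_i − (cap_i+1)): x_1 ≥ 5 gives C(14,3) = 364; x_2 ≥ 9 gives C(10,3) = 120; x_3 ≥ 5 gives C(14,3) = 364; x_4 ≥ 4 gives C(15,3) = 455. Together 1303.
Add back pairs where two caps are both exceeded: 10 + 84 + 120 + 10 + 20 + 120 = 364.
Subtract triples: 0 + 0 + 10 + 0 = 10.
By inclusion–exclusion the count is 969 − 1303 + 364 − 10 = 20.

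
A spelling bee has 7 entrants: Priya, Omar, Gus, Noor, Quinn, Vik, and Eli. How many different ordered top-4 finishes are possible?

There are 7 choices for 1st place, 6 for 2nd, and so on down to 4 for position 4.
That gives 7 × 6 × 5 × 4 = 840.

840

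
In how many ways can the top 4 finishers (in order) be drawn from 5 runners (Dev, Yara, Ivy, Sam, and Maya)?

120

There are 5 choices for 1st place, 4 for 2nd, and so on down to 2 for position 4.
That gives 5 × 4 × 3 × 2 = 120.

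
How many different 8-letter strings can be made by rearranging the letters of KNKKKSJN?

840

KNKKKSJN has 8 letters with K appearing 4 times and N appearing twice.
The number of distinct arrangements is 8!/(4!·2!) = 40320/48 = 840.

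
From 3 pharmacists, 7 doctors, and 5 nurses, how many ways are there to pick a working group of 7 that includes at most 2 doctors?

Split by how many doctors are chosen (0 through 2).
Sum: C(7,0)·C(8,7) + C(7,1)·C(8,6) + C(7,2)·C(8,5) = 8 + 196 + 1176 = 1380.

1380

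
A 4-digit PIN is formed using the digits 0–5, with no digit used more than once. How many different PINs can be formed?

With no repetition, fill the 4 digits in order: 6 choices, then 5, down to 3.
That product is 6 × 5 × 4 × 3 = 360.

360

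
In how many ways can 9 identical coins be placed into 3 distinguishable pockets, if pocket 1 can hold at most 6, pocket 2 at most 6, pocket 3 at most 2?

15

By stars and bars, unrestricted non-negative solutions to x_1+…+x_3 = 9 number C(9+2,2) = 55.
Subtract solutions that violate a single cap (substitute x_i' = x_i − (cap_i+1)): x_1 ≥ 7 gives C(4,2) = 6; x_2 ≥ 7 gives C(4,2) = 6; x_3 ≥ 3 gives C(8,2) = 28. Together 40.
No two caps can be exceeded simultaneously, so the pair terms are all 0.
By inclusion–exclusion the count is 55 − 40 + 0 = 15.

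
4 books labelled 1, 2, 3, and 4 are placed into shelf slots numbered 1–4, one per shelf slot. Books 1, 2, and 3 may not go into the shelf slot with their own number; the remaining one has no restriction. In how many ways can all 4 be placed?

11

Let Aᵢ (for i ∈ {1, 2, 3}) be the placements that put book i in its forbidden shelf slot. Any j of these fix j positions, leaving (4−j)! ways to fill the rest, and there are C(3,j) ways to pick which j.
By inclusion–exclusion, the number of valid placements is Σ_{j=0}^{3} (−1)^j C(3,j)·(4−j)!.
Computing: 24 − 18 + 6 − 1 = 11.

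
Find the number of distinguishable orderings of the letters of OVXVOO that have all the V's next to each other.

20

Treat the 2 copies of V as a single block. The multiset to arrange is then {VV, O, O, O, X}, 5 items in all.
That gives (5)!/(3!) = 20 arrangements.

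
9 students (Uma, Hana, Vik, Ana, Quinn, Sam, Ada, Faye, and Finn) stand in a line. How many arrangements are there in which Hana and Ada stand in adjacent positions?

Treat {Hana, Ada} as a single unit. There are 8 units to order, and the pair itself can be ordered 2 ways.
So the count is 2·(8)! = 80640.

80640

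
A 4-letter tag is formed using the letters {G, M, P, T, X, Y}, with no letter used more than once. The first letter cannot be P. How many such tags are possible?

300

The first letter has 6−1 = 5 choices (anything except P).
The remaining 3 letters are filled from the other 5 symbols without repetition: 5 × 4 × 3 = 60.
Total: 5 × 60 = 300.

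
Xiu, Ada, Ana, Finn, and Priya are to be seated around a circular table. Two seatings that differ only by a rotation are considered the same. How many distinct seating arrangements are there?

Fix one person's seat to break rotational symmetry; the remaining 4 people can be arranged in (4)! = 24 ways.

24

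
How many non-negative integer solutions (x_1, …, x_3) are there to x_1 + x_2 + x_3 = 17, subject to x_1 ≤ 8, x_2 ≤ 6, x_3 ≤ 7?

15

By stars and bars, unrestricted non-negative solutions to x_1+…+x_3 = 17 number C(17+2,2) = 171.
Subtract solutions that violate a single cap (substitute x_i' = x_i − (cap_i+1)): x_1 ≥ 9 gives C(10,2) = 45; x_2 ≥ 7 gives C(12,2) = 66; x_3 ≥ 8 gives C(11,2) = 55. Together 166.
Add back pairs where two caps are both exceeded: 3 + 1 + 6 = 10.
By inclusion–exclusion the count is 171 − 166 + 10 = 15.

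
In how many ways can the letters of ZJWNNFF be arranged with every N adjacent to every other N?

360

Treat the 2 copies of N as a single block. The multiset to arrange is then {NN, F, F, J, W, Z}, 6 items in all.
That gives (6)!/(2!) = 360 arrangements.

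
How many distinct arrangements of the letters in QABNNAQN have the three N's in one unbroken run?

Treat the 3 copies of N as a single block. The multiset to arrange is then {NNN, A, A, B, Q, Q}, 6 items in all.
That gives (6)!/(2!·2!) = 180 arrangements.

180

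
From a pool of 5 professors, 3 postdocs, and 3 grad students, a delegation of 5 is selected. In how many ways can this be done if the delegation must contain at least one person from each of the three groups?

With no constraint there are C(11,5) = 462 possible selections.
Selections missing a whole group: no professors → C(6,5) = 6; no postdocs → C(8,5) = 56; no grad students → C(8,5) = 56.
Add back selections omitting two groups (i.e. drawn from a single group): C(5,5) + C(3,5) + C(3,5) = 1.
By inclusion–exclusion: 462 − 118 + 1 = 345.

345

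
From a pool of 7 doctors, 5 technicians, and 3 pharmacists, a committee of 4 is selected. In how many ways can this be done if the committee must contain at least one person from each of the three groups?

630

With no constraint there are C(15,4) = 1365 possible selections.
Subtract selections that omit an entire group: no doctors → C(8,4) = 70; no technicians → C(10,4) = 210; no pharmacists → C(12,4) = 495.
Add back selections omitting two groups (i.e. drawn from a single group): C(7,4) + C(5,4) + C(3,4) = 40.
By inclusion–exclusion: 1365 − 775 + 40 = 630.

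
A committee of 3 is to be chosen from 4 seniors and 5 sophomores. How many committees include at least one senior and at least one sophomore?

Unrestricted: C(9,3) = 84 ways to pick any 3 of the 9.
Subtract selections that omit an entire group: no seniors → C(5,3) = 10; no sophomores → C(4,3) = 4.
Both groups omitted at once is impossible, so 84 − 14 = 70.

70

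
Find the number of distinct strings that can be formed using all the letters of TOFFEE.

Letter multiplicities in TOFFEE: E×2, F×2, O×1, T×1.
Dividing 6! = 720 by 2!·2! = 4 for the repeated letters gives 180.

180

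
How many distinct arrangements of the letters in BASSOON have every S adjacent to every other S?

Treat the 2 copies of S as a single block. The multiset to arrange is then {SS, A, B, N, O, O}, 6 items in all.
That gives (6)!/(2!) = 360 arrangements.

360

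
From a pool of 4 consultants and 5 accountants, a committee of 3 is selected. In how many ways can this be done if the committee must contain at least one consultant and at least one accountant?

70

Unrestricted: C(9,3) = 84 ways to pick any 3 of the 9.
Selections missing a whole group: no consultants → C(5,3) = 10; no accountants → C(4,3) = 4.
Both groups omitted at once is impossible, so 84 − 14 = 70.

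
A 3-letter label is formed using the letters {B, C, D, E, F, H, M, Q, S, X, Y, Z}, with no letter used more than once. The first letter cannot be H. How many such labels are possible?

The first letter has 12−1 = 11 choices (anything except H).
The remaining 2 letters are filled from the other 11 symbols without repetition: 11 × 10 = 110.
Total: 11 × 110 = 1210.

1210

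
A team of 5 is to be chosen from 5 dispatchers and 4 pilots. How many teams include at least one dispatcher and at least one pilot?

With no constraint there are C(9,5) = 126 possible selections.
Selections missing a whole group: no dispatchers → C(4,5) = 0; no pilots → C(5,5) = 1.
Both groups omitted at once is impossible, so 126 − 1 = 125.

125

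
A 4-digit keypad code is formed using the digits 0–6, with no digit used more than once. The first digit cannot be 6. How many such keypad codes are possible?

The first digit has 7−1 = 6 choices (anything except 6).
The remaining 3 digits are filled from the other 6 symbols without repetition: 6 × 5 × 4 = 120.
Total: 6 × 120 = 720.

720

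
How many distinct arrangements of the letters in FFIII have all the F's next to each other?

Treat the 2 copies of F as a single block. The multiset to arrange is then {FF, I, I, I}, 4 items in all.
That gives (4)!/(3!) = 4 arrangements.

4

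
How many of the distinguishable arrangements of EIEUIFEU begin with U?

Fix U in the first position and arrange the remaining 7 letters.
Those 7 letters have E appearing 3 times and I appearing twice, giving (7)!/(3!·2!) = 420.

420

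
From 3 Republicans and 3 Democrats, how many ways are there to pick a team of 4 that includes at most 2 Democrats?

12

Split by how many Democrats are chosen (0 through 2).
Sum: C(3,0)·C(3,4) + C(3,1)·C(3,3) + C(3,2)·C(3,2) = 0 + 3 + 9 = 12.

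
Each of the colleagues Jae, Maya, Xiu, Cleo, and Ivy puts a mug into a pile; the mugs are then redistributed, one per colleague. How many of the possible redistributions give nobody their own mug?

This is the derangement count D_5: permutations of 5 items with no fixed point.
By inclusion–exclusion this is Σ_{j=0}^{5} (−1)^j C(5,j)·(5−j)!.
Computing: 120 − 120 + 60 − 20 + 5 − 1 = 44.

44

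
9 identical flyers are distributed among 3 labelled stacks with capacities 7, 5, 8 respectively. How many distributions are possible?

Without the upper bounds there are C(11,2) = 55 ways to split 9 among 3 stacks.
Subtract solutions that violate a single cap (substitute x_i' = x_i − (cap_i+1)): x_1 ≥ 8 gives C(3,2) = 3; x_2 ≥ 6 gives C(5,2) = 10; x_3 ≥ 9 gives C(2,2) = 1. Together 14.
No two caps can be exceeded simultaneously, so the pair terms are all 0.
By inclusion–exclusion the count is 55 − 14 + 0 = 41.

41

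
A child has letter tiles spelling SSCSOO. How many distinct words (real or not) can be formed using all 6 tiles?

60

The 6 letters of SSCSOO have repeats: O appearing twice and S appearing 3 times.
So there are 6! / (3!·2!) = 60 distinguishable arrangements.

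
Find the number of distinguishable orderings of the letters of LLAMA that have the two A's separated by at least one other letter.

18

Total arrangements of LLAMA: 5!/(2!·2!) = 30.
Arrangements with the A's together: treat AA as one letter, giving (4)!/(2!) = 12.
Hence 30 − 12 = 18.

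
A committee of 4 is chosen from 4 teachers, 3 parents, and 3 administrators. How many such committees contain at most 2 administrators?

Split by how many administrators are chosen (0 through 2).
Sum: C(3,0)·C(7,4) + C(3,1)·C(7,3) + C(3,2)·C(7,2) = 35 + 105 + 63 = 203.

203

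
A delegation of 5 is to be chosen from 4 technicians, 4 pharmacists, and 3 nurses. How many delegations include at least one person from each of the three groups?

364

Unrestricted: C(11,5) = 462 ways to pick any 5 of the 11.
Selections missing a whole group: no technicians → C(7,5) = 21; no pharmacists → C(7,5) = 21; no nurses → C(8,5) = 56.
Add back selections omitting two groups (i.e. drawn from a single group): C(4,5) + C(4,5) + C(3,5) = 0.
By inclusion–exclusion: 462 − 98 + 0 = 364.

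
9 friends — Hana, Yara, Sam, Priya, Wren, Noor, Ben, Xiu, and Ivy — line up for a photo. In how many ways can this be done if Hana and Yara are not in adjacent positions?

282240

Of the 9! = 362880 arrangements, those with Hana and Yara adjacent number 2 × 8! = 80640 (treat the pair as a block with 2 internal orders).
So 362880 − 80640 = 282240 arrangements keep them apart.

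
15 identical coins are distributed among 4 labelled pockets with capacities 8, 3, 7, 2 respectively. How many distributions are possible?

42

Ignoring the caps, the number of non-negative solutions to x_1+…+x_4 = 15 is C(18,3) = 816.
Subtract solutions that violate a single cap (substitute x_i' = x_i − (cap_i+1)): x_1 ≥ 9 gives C(9,3) = 84; x_2 ≥ 4 gives C(14,3) = 364; x_3 ≥ 8 gives C(10,3) = 120; x_4 ≥ 3 gives C(15,3) = 455. Together 1023.
Add back pairs where two caps are both exceeded: 10 + 0 + 20 + 20 + 165 + 35 = 250.
Subtract triples: 0 + 0 + 0 + 1 = 1.
By inclusion–exclusion the count is 816 − 1023 + 250 − 1 = 42.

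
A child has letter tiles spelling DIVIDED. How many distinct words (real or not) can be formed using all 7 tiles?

420

DIVIDED has 7 letters with D appearing 3 times and I appearing twice.
So there are 7! / (3!·2!) = 420 distinguishable arrangements.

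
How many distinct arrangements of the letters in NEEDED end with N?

With the last slot taken by N, it remains to arrange the other 5 letters (EEDED).
Those 5 letters have D appearing twice and E appearing 3 times, giving (5)!/(3!·2!) = 10.

10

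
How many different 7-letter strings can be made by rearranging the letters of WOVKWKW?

420

WOVKWKW has 7 letters with K appearing twice and W appearing 3 times.
So there are 7! / (3!·2!) = 420 distinguishable arrangements.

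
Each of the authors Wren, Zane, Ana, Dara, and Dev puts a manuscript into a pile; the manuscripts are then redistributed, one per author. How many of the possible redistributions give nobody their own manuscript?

44

Count assignments avoiding every fixed point. For any j of the 5 authors fixed to their own manuscript, the other 5−j can be arranged in (5−j)! ways.
By inclusion–exclusion this is Σ_{j=0}^{5} (−1)^j C(5,j)·(5−j)!.
Computing: 120 − 120 + 60 − 20 + 5 − 1 = 44.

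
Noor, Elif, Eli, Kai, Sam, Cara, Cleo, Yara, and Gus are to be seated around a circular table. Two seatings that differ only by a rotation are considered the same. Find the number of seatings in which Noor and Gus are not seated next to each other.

All circular seatings of 9 people number (8)! = 40320.
Those with Noor next to Gus: fuse the pair into one unit and seat 8 units around a circle — 2·(7)! = 10080.
Subtracting, 40320 − 10080 = 30240.

30240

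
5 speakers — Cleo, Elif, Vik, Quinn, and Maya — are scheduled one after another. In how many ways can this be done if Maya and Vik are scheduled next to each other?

Glue Maya and Vik into one block (2 internal orders), leaving 4 units to arrange in a row.
That gives 2 × 4! = 2 × 24 = 48.

48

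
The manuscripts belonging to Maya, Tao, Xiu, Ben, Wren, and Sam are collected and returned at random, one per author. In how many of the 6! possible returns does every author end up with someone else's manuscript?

Let Aᵢ be the assignments in which author i gets their own manuscript. We want the size of the complement of A₁∪…∪A_6.
By inclusion–exclusion this is Σ_{j=0}^{6} (−1)^j C(6,j)·(6−j)!.
Computing: 720 − 720 + 360 − 120 + 30 − 6 + 1 = 265.

265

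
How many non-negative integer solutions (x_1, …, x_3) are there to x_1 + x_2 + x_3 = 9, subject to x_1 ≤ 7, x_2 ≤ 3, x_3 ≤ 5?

Without the upper bounds there are C(11,2) = 55 ways to split 9 among 3 variables.
Subtract solutions that violate a single cap (substitute x_i' = x_i − (cap_i+1)): x_1 ≥ 8 gives C(3,2) = 3; x_2 ≥ 4 gives C(7,2) = 21; x_3 ≥ 6 gives C(5,2) = 10. Together 34.
No two caps can be exceeded simultaneously, so the pair terms are all 0.
By inclusion–exclusion the count is 55 − 34 + 0 = 21.

21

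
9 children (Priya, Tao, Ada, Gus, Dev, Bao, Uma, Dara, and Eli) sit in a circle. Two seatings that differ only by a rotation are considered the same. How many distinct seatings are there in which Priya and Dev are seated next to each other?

10080

Treat {Priya, Dev} as one unit (2 internal orders) and seat the resulting 8 units around the table: (7)! circular arrangements.
So 2 × (7)! = 2 × 5040 = 10080.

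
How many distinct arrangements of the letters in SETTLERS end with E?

1260

With the last slot taken by E, it remains to arrange the other 7 letters (STTLERS).
Those 7 letters have S appearing twice and T appearing twice, giving (7)!/(2!·2!) = 1260.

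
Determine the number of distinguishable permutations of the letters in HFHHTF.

60

Letter multiplicities in HFHHTF: F×2, H×3, T×1.
Dividing 6! = 720 by 3!·2! = 12 for the repeated letters gives 60.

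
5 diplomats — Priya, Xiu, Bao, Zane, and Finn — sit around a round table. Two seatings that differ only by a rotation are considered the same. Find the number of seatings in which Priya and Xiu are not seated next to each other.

12

Without the restriction there are (4)! = 24 seatings.
Seatings with Priya beside Xiu: treat them as a block with 2 internal orders, giving 2 × (3)! = 12.
Subtracting, 24 − 12 = 12.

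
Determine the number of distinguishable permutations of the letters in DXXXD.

10

Letter multiplicities in DXXXD: D×2, X×3.
So there are 5! / (3!·2!) = 10 distinguishable arrangements.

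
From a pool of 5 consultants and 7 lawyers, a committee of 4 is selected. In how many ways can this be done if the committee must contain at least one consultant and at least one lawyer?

455

Unrestricted: C(12,4) = 495 ways to pick any 4 of the 12.
Selections missing a whole group: no consultants → C(7,4) = 35; no lawyers → C(5,4) = 5.
Both groups omitted at once is impossible, so 495 − 40 = 455.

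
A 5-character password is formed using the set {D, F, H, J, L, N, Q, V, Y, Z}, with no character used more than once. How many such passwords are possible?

This is a permutation of 5 out of 10: P(10,5) = 10!/5!.
That product is 10 × 9 × 8 × 7 × 6 = 30240.

30240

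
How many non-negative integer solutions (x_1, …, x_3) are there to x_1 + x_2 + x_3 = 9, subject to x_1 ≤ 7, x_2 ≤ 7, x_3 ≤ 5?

39

By stars and bars, unrestricted non-negative solutions to x_1+…+x_3 = 9 number C(9+2,2) = 55.
Subtract solutions that violate a single cap (substitute x_i' = x_i − (cap_i+1)): x_1 ≥ 8 gives C(3,2) = 3; x_2 ≥ 8 gives C(3,2) = 3; x_3 ≥ 6 gives C(5,2) = 10. Together 16.
No two caps can be exceeded simultaneously, so the pair terms are all 0.
By inclusion–exclusion the count is 55 − 16 + 0 = 39.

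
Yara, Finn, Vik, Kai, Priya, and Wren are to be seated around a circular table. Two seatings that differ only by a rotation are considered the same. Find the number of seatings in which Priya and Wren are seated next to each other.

48

Treat {Priya, Wren} as one unit (2 internal orders) and seat the resulting 5 units around the table: (4)! circular arrangements.
So 2 × (4)! = 2 × 24 = 48.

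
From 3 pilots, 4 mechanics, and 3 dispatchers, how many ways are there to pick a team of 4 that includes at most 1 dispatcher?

140

Split by how many dispatchers are chosen (0 through 1).
Sum: C(3,0)·C(7,4) + C(3,1)·C(7,3) = 35 + 105 = 140.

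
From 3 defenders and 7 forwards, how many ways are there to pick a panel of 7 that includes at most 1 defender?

Split by how many defenders are chosen (0 through 1).
Sum: C(3,0)·C(7,7) + C(3,1)·C(7,6) = 1 + 21 = 22.

22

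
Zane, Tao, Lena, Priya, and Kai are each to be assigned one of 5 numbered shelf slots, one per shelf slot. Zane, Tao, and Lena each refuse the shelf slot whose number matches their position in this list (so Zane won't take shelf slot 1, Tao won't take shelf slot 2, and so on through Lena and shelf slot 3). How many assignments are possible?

Let Aᵢ (for i ∈ {1, 2, 3}) be the placements that put person i in their forbidden shelf slot. Any j of these fix j positions, leaving (5−j)! ways to fill the rest, and there are C(3,j) ways to pick which j.
By inclusion–exclusion, the number of valid placements is Σ_{j=0}^{3} (−1)^j C(3,j)·(5−j)!.
Computing: 120 − 72 + 18 − 2 = 64.

64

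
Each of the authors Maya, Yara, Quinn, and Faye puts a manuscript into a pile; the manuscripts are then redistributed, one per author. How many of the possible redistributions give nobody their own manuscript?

This is the derangement count D_4: permutations of 4 items with no fixed point.
By inclusion–exclusion this is Σ_{j=0}^{4} (−1)^j C(4,j)·(4−j)!.
Computing: 24 − 24 + 12 − 4 + 1 = 9.

9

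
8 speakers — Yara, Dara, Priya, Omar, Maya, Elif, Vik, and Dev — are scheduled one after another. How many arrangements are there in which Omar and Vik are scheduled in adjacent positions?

Treat {Omar, Vik} as a single unit. There are 7 units to order, and the pair itself can be ordered 2 ways.
That gives 2 × 7! = 2 × 5040 = 10080.

10080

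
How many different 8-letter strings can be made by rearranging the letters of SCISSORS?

1680

SCISSORS has 8 letters with S appearing 4 times.
The number of distinct arrangements is 8!/(4!) = 40320/24 = 1680.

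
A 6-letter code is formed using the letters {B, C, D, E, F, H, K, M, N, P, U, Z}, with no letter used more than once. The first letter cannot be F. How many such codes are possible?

609840

The first letter has 12−1 = 11 choices (anything except F).
The remaining 5 letters are filled from the other 11 symbols without repetition: 11 × 10 × 9 × 8 × 7 = 55440.
Total: 11 × 55440 = 609840.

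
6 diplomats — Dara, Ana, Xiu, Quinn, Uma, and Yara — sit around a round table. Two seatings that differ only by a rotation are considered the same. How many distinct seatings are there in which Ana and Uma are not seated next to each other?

All circular seatings of 6 people number (5)! = 120.
Seatings with Ana beside Uma: treat them as a block with 2 internal orders, giving 2 × (4)! = 48.
Subtracting, 120 − 48 = 72.

72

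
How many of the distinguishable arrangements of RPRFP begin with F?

With the first slot taken by F, it remains to arrange the other 4 letters (RPRP).
Those 4 letters have P appearing twice and R appearing twice, giving (4)!/(2!·2!) = 6.

6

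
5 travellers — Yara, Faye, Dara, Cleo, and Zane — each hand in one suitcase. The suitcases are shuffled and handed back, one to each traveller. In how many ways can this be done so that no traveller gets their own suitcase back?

44

Let Aᵢ be the assignments in which traveller i gets their own suitcase. We want the size of the complement of A₁∪…∪A_5.
By inclusion–exclusion this is Σ_{j=0}^{5} (−1)^j C(5,j)·(5−j)!.
Computing: 120 − 120 + 60 − 20 + 5 − 1 = 44.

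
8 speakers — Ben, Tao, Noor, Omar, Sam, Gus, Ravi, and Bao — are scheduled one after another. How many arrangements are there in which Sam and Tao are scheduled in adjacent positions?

10080

Place the 6 others and the Sam-Tao pair as 7 objects in a line; the pair has 2 internal arrangements.
That gives 2 × 7! = 2 × 5040 = 10080.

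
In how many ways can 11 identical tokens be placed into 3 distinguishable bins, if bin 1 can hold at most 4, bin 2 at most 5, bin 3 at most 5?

10

Without the upper bounds there are C(13,2) = 78 ways to split 11 among 3 bins.
Subtract solutions that violate a single cap (substitute x_i' = x_i − (cap_i+1)): x_1 ≥ 5 gives C(8,2) = 28; x_2 ≥ 6 gives C(7,2) = 21; x_3 ≥ 6 gives C(7,2) = 21. Together 70.
Add back pairs where two caps are both exceeded: 1 + 1 + 0 = 2.
By inclusion–exclusion the count is 78 − 70 + 2 = 10.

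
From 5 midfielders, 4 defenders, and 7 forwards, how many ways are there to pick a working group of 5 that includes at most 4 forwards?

4347

Split by how many forwards are chosen (0 through 4).
Sum: C(7,0)·C(9,5) + C(7,1)·C(9,4) + C(7,2)·C(9,3) + C(7,3)·C(9,2) + C(7,4)·C(9,1) = 126 + 882 + 1764 + 1260 + 315 = 4347.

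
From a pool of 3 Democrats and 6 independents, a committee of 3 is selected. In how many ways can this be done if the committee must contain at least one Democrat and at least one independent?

63

Total 3-person selections from all 9: C(9,3) = 84.
Selections missing a whole group: no Democrats → C(6,3) = 20; no independents → C(3,3) = 1.
Both groups omitted at once is impossible, so 84 − 21 = 63.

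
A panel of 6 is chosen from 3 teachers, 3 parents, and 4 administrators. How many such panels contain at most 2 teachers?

Split by how many teachers are chosen (0 through 2).
Sum: C(3,0)·C(7,6) + C(3,1)·C(7,5) + C(3,2)·C(7,4) = 7 + 63 + 105 = 175.

175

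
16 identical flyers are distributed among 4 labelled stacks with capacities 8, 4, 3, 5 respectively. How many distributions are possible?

Without the upper bounds there are C(19,3) = 969 ways to split 16 among 4 stacks.
Subtract solutions that violate a single cap (substitute x_i' = x_i − (cap_i+1)): x_1 ≥ 9 gives C(10,3) = 120; x_2 ≥ 5 gives C(14,3) = 364; x_3 ≥ 4 gives C(15,3) = 455; x_4 ≥ 6 gives C(13,3) = 286. Together 1225.
Add back pairs where two caps are both exceeded: 10 + 20 + 4 + 120 + 56 + 84 = 294.
Subtract triples: 0 + 0 + 0 + 4 = 4.
By inclusion–exclusion the count is 969 − 1225 + 294 − 4 = 34.

34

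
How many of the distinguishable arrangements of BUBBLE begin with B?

Fix B in the first position and arrange the remaining 5 letters.
Those 5 letters have B appearing twice, giving (5)!/(2!) = 60.

60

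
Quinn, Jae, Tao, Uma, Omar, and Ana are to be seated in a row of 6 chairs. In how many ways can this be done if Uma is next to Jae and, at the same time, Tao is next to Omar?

96

Treat {Uma,Jae} as one block (2 orders) and {Tao,Omar} as another (2 orders).
That leaves 4 units to arrange: 2 × 2 × 4! = 4 × 24 = 96.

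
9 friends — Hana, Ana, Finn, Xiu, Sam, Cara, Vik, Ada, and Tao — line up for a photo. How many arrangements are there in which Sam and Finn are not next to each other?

282240

There are 9! = 362880 arrangements in all. If Sam and Finn are adjacent, merging them into one block gives 2·(8)! = 80640 arrangements.
So 362880 − 80640 = 282240 arrangements keep them apart.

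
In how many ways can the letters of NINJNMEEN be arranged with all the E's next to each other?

Treat the 2 copies of E as a single block. The multiset to arrange is then {EE, I, J, M, N, N, N, N}, 8 items in all.
That gives (8)!/(4!) = 1680 arrangements.

1680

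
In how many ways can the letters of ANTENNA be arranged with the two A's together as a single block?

Treat the 2 copies of A as a single block. The multiset to arrange is then {AA, E, N, N, N, T}, 6 items in all.
That gives (6)!/(3!) = 120 arrangements.

120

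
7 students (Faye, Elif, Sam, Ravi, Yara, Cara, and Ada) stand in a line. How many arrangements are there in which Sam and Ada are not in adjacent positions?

3600

There are 7! = 5040 arrangements in all. If Sam and Ada are adjacent, merging them into one block gives 2·(6)! = 1440 arrangements.
Complementary counting: 5040 − 1440 = 3600.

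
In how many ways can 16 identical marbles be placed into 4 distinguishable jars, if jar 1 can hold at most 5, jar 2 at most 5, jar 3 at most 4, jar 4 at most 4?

10

Without the upper bounds there are C(19,3) = 969 ways to split 16 among 4 jars.
Subtract solutions that violate a single cap (substitute x_i' = x_i − (cap_i+1)): x_1 ≥ 6 gives C(13,3) = 286; x_2 ≥ 6 gives C(13,3) = 286; x_3 ≥ 5 gives C(14,3) = 364; x_4 ≥ 5 gives C(14,3) = 364. Together 1300.
Add back pairs where two caps are both exceeded: 35 + 56 + 56 + 56 + 56 + 84 = 343.
Subtract triples: 0 + 0 + 1 + 1 = 2.
By inclusion–exclusion the count is 969 − 1300 + 343 − 2 = 10.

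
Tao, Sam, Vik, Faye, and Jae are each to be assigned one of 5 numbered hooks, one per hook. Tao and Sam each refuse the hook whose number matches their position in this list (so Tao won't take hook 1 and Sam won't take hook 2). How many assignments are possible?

78

Let Aᵢ (for i ∈ {1, 2}) be the placements that put person i in their forbidden hook. Any j of these fix j positions, leaving (5−j)! ways to fill the rest, and there are C(2,j) ways to pick which j.
By inclusion–exclusion, the number of valid placements is Σ_{j=0}^{2} (−1)^j C(2,j)·(5−j)!.
Computing: 120 − 48 + 6 = 78.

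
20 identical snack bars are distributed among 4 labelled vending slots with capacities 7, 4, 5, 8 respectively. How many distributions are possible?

35

Ignoring the caps, the number of non-negative solutions to x_1+…+x_4 = 20 is C(23,3) = 1771.
Subtract solutions that violate a single cap (substitute x_i' = x_i − (cap_i+1)): x_1 ≥ 8 gives C(15,3) = 455; x_2 ≥ 5 gives C(18,3) = 816; x_3 ≥ 6 gives C(17,3) = 680; x_4 ≥ 9 gives C(14,3) = 364. Together 2315.
Add back pairs where two caps are both exceeded: 120 + 84 + 20 + 220 + 84 + 56 = 584.
Subtract triples: 4 + 0 + 0 + 1 = 5.
By inclusion–exclusion the count is 1771 − 2315 + 584 − 5 = 35.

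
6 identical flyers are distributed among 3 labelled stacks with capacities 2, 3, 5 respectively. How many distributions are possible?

11

Without the upper bounds there are C(8,2) = 28 ways to split 6 among 3 stacks.
Subtract solutions that violate a single cap (substitute x_i' = x_i − (cap_i+1)): x_1 ≥ 3 gives C(5,2) = 10; x_2 ≥ 4 gives C(4,2) = 6; x_3 ≥ 6 gives C(2,2) = 1. Together 17.
No two caps can be exceeded simultaneously, so the pair terms are all 0.
By inclusion–exclusion the count is 28 − 17 + 0 = 11.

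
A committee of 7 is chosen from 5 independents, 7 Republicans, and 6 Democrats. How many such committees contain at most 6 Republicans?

31823

Split by how many Republicans are chosen (0 through 6).
Sum: C(7,0)·C(11,7) + C(7,1)·C(11,6) + C(7,2)·C(11,5) + C(7,3)·C(11,4) + C(7,4)·C(11,3) + C(7,5)·C(11,2) + C(7,6)·C(11,1) = 330 + 3234 + 9702 + 11550 + 5775 + 1155 + 77 = 31823.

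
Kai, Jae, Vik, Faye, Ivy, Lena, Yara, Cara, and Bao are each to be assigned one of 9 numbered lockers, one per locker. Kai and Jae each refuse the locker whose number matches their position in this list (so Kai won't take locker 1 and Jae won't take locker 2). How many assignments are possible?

Let Aᵢ (for i ∈ {1, 2}) be the placements that put person i in their forbidden locker. Any j of these fix j positions, leaving (9−j)! ways to fill the rest, and there are C(2,j) ways to pick which j.
By inclusion–exclusion, the number of valid placements is Σ_{j=0}^{2} (−1)^j C(2,j)·(9−j)!.
Computing: 362880 − 80640 + 5040 = 287280.

287280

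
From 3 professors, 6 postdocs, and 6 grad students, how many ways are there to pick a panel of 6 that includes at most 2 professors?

4785

Split by how many professors are chosen (0 through 2).
Sum: C(3,0)·C(12,6) + C(3,1)·C(12,5) + C(3,2)·C(12,4) = 924 + 2376 + 1485 = 4785.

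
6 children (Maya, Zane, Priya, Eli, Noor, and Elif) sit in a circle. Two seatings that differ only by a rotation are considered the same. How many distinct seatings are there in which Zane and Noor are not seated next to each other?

All circular seatings of 6 people number (5)! = 120.
Seatings with Zane beside Noor: treat them as a block with 2 internal orders, giving 2 × (4)! = 48.
Subtracting, 120 − 48 = 72.

72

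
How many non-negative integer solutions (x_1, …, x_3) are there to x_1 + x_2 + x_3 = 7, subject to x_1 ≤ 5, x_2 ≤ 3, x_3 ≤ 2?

Without the upper bounds there are C(9,2) = 36 ways to split 7 among 3 variables.
Subtract solutions that violate a single cap (substitute x_i' = x_i − (cap_i+1)): x_1 ≥ 6 gives C(3,2) = 3; x_2 ≥ 4 gives C(5,2) = 10; x_3 ≥ 3 gives C(6,2) = 15. Together 28.
Add back pairs where two caps are both exceeded: 0 + 0 + 1 = 1.
By inclusion–exclusion the count is 36 − 28 + 1 = 9.

9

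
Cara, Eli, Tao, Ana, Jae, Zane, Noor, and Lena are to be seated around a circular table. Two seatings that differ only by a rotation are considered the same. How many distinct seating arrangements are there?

Seat Cara anywhere (absorbing the rotational symmetry), then permute the other 7: (7)! = 5040.

5040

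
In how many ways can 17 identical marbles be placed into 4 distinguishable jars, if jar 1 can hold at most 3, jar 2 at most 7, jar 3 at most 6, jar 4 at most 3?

10

Without the upper bounds there are C(20,3) = 1140 ways to split 17 among 4 jars.
Subtract solutions that violate a single cap (substitute x_i' = x_i − (cap_i+1)): x_1 ≥ 4 gives C(16,3) = 560; x_2 ≥ 8 gives C(12,3) = 220; x_3 ≥ 7 gives C(13,3) = 286; x_4 ≥ 4 gives C(16,3) = 560. Together 1626.
Add back pairs where two caps are both exceeded: 56 + 84 + 220 + 10 + 56 + 84 = 510.
Subtract triples: 0 + 4 + 10 + 0 = 14.
By inclusion–exclusion the count is 1140 − 1626 + 510 − 14 = 10.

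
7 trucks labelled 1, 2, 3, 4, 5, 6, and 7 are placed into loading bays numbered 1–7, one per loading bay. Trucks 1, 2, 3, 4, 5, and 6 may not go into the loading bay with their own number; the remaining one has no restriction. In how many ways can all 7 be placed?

2119

Let Aᵢ (for 1 ≤ i ≤ 6) be the placements that put truck i in its forbidden loading bay. Any j of these fix j positions, leaving (7−j)! ways to fill the rest, and there are C(6,j) ways to pick which j.
By inclusion–exclusion, the number of valid placements is Σ_{j=0}^{6} (−1)^j C(6,j)·(7−j)!.
Computing: 5040 − 4320 + 1800 − 480 + 90 − 12 + 1 = 2119.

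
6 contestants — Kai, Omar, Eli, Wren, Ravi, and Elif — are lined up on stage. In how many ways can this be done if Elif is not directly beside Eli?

There are 6! = 720 arrangements in all. If Elif and Eli are adjacent, merging them into one block gives 2·(5)! = 240 arrangements.
So 720 − 240 = 480 arrangements keep them apart.

480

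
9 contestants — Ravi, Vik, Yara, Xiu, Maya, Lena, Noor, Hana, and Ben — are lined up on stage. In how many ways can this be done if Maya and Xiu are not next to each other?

282240

Of the 9! = 362880 arrangements, those with Maya and Xiu adjacent number 2 × 8! = 80640 (treat the pair as a block with 2 internal orders).
Complementary counting: 362880 − 80640 = 282240.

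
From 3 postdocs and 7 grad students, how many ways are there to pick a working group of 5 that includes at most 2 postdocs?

Split by how many postdocs are chosen (0 through 2).
Sum: C(3,0)·C(7,5) + C(3,1)·C(7,4) + C(3,2)·C(7,3) = 21 + 105 + 105 = 231.

231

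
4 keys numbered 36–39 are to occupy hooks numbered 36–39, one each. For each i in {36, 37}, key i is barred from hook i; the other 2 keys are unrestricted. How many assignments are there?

14

Let Aᵢ (for i ∈ {36, 37}) be the placements that put key i in its forbidden hook. Any j of these fix j positions, leaving (4−j)! ways to fill the rest, and there are C(2,j) ways to pick which j.
By inclusion–exclusion, the number of valid placements is Σ_{j=0}^{2} (−1)^j C(2,j)·(4−j)!.
Computing: 24 − 12 + 2 = 14.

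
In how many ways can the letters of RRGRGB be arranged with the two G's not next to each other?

There are 6!/(3!·2!) = 60 arrangements of RRGRGB in total.
If the two G's are adjacent, glue them into one block, leaving 5 items to arrange: (5)!/(3!) = 20 ways.
Subtracting, 60 − 20 = 40 arrangements keep the G's apart.

40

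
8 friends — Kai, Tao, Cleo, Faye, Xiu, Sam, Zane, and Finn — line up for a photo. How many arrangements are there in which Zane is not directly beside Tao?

There are 8! = 40320 arrangements in all. If Zane and Tao are adjacent, merging them into one block gives 2·(7)! = 10080 arrangements.
So 40320 − 10080 = 30240 arrangements keep them apart.

30240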